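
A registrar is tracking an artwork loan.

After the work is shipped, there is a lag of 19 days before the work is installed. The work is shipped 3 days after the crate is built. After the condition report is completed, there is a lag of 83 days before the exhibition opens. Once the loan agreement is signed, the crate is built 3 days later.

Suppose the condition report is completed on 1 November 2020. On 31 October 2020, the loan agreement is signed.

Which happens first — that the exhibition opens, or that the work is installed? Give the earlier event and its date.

The work is installed — 25 November 2020

The condition report is completed: Nov 1, 2020.
The exhibition opens: Nov 1, 2020 + 83 days = Jan 23, 2021.
The loan agreement is signed: Oct 31, 2020.
The crate is built: Oct 31, 2020 + 3 days = Nov 3, 2020.
The work is shipped: Nov 3, 2020 + 3 days = Nov 6, 2020.
The work is installed: Nov 6, 2020 + 19 days = Nov 25, 2020.
Comparing: the exhibition opens on Jan 23, 2021 vs the work is installed on Nov 25, 2020. Earlier: the work is installed.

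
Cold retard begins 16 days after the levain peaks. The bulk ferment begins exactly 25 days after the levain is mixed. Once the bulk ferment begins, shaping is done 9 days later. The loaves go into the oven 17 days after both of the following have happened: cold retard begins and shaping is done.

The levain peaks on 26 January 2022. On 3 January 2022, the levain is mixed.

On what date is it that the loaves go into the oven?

28 February 2022

The levain peaks: Jan 26, 2022.
Cold retard begins: Jan 26, 2022 + 16 days = Feb 11, 2022.
The levain is mixed: Jan 3, 2022.
The bulk ferment begins: Jan 3, 2022 + 25 days = Jan 28, 2022.
Shaping is done: Jan 28, 2022 + 9 days = Feb 6, 2022.
Both prerequisites met — cold retard begins (Feb 11, 2022), shaping is done (Feb 6, 2022); the later is Feb 11, 2022.
The loaves go into the oven: Feb 11, 2022 + 17 days = Feb 28, 2022.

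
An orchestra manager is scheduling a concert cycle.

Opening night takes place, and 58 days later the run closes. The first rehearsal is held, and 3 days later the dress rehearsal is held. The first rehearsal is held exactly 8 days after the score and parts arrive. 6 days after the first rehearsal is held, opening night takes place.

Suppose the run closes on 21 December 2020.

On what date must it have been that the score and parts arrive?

10 October 2020

The run closes: Dec 21, 2020.
Opening night takes place: Dec 21, 2020 − 58 days = Oct 24, 2020.
The first rehearsal is held: Oct 24, 2020 − 6 days = Oct 18, 2020.
The score and parts arrive: Oct 18, 2020 − 8 days = Oct 10, 2020.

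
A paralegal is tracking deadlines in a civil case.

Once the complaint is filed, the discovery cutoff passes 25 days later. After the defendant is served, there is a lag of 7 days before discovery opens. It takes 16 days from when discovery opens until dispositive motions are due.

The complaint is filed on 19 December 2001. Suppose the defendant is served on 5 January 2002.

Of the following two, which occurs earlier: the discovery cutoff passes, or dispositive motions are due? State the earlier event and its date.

The discovery cutoff passes — 13 January 2002

The complaint is filed: Dec 19, 2001.
The discovery cutoff passes: Dec 19, 2001 + 25 days = Jan 13, 2002.
The defendant is served: Jan 5, 2002.
Discovery opens: Jan 5, 2002 + 7 days = Jan 12, 2002.
Dispositive motions are due: Jan 12, 2002 + 16 days = Jan 28, 2002.
Comparing: the discovery cutoff passes on Jan 13, 2002 vs dispositive motions are due on Jan 28, 2002. Earlier: the discovery cutoff passes.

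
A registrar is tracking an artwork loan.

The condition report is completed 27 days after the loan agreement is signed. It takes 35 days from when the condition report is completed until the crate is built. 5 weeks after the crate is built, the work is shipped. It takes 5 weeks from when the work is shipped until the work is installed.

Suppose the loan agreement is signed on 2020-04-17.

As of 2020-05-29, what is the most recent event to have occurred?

The loan agreement is signed: Apr 17, 2020.
The condition report is completed: Apr 17, 2020 + 27 days = May 14, 2020.
The crate is built: May 14, 2020 + 35 days = Jun 18, 2020.
The work is shipped: Jun 18, 2020 + 5 weeks = Jul 23, 2020.
The work is installed: Jul 23, 2020 + 5 weeks = Aug 27, 2020.
May 29, 2020 falls between when the condition report is completed (May 14, 2020) and when the crate is built (Jun 18, 2020).

The condition report is completed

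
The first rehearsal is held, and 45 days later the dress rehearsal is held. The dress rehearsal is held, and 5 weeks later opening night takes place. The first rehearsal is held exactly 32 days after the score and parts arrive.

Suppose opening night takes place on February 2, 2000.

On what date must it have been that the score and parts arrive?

Opening night takes place: Feb 2, 2000.
The dress rehearsal is held: Feb 2, 2000 − 5 weeks = Dec 29, 1999.
The first rehearsal is held: Dec 29, 1999 − 45 days = Nov 14, 1999.
The score and parts arrive: Nov 14, 1999 − 32 days = Oct 13, 1999.

October 13, 1999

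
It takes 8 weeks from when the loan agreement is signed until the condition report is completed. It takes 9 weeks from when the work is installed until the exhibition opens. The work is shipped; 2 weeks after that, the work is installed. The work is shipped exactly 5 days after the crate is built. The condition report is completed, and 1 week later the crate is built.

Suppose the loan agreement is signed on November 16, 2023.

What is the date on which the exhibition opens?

April 9, 2024

The loan agreement is signed: Nov 16, 2023.
The condition report is completed: Nov 16, 2023 + 8 weeks = Jan 11, 2024.
The crate is built: Jan 11, 2024 + 1 week = Jan 18, 2024.
The work is shipped: Jan 18, 2024 + 5 days = Jan 23, 2024.
The work is installed: Jan 23, 2024 + 2 weeks = Feb 6, 2024.
The exhibition opens: Feb 6, 2024 + 9 weeks = Apr 9, 2024.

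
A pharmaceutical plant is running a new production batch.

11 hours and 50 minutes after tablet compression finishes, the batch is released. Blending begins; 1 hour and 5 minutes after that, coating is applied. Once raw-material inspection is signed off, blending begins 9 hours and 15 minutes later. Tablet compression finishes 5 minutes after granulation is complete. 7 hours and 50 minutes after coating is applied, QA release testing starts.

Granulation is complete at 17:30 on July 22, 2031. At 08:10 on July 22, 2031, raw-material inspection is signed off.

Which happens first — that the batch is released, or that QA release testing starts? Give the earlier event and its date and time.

Granulation is complete: 17:30 Jul 22, 2031.
Tablet compression finishes: 17:30 Jul 22, 2031 + 5m = 17:35 Jul 22, 2031.
The batch is released: 17:35 Jul 22, 2031 + 11h50m = 05:25 Jul 23, 2031.
Raw-material inspection is signed off: 08:10 Jul 22, 2031.
Blending begins: 08:10 Jul 22, 2031 + 9h15m = 17:25 Jul 22, 2031.
Coating is applied: 17:25 Jul 22, 2031 + 1h05m = 18:30 Jul 22, 2031.
QA release testing starts: 18:30 Jul 22, 2031 + 7h50m = 02:20 Jul 23, 2031.
Comparing: the batch is released at 05:25 Jul 23, 2031 vs QA release testing starts at 02:20 Jul 23, 2031. Earlier: QA release testing starts.

QA release testing starts — 02:20 on July 23, 2031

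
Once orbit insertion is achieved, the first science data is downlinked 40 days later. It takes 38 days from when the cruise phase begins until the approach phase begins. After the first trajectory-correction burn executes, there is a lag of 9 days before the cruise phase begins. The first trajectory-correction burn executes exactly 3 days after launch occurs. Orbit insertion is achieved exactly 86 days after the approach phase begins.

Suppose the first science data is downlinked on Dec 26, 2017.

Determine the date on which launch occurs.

Jul 3, 2017

The first science data is downlinked: Dec 26, 2017.
Orbit insertion is achieved: Dec 26, 2017 − 40 days = Nov 16, 2017.
The approach phase begins: Nov 16, 2017 − 86 days = Aug 22, 2017.
The cruise phase begins: Aug 22, 2017 − 38 days = Jul 15, 2017.
The first trajectory-correction burn executes: Jul 15, 2017 − 9 days = Jul 6, 2017.
Launch occurs: Jul 6, 2017 − 3 days = Jul 3, 2017.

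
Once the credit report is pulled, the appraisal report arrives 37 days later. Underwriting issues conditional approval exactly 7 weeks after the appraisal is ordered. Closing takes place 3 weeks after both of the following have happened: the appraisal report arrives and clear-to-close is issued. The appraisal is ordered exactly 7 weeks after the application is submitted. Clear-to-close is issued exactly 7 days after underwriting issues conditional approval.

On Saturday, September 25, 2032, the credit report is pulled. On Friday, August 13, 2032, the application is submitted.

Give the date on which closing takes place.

Friday, December 17, 2032

The credit report is pulled: Sep 25, 2032.
The appraisal report arrives: Sep 25, 2032 + 37 days = Nov 1, 2032.
The application is submitted: Aug 13, 2032.
The appraisal is ordered: Aug 13, 2032 + 7 weeks = Oct 1, 2032.
Underwriting issues conditional approval: Oct 1, 2032 + 7 weeks = Nov 19, 2032.
Clear-to-close is issued: Nov 19, 2032 + 7 days = Nov 26, 2032.
Both prerequisites met — the appraisal report arrives (Nov 1, 2032), clear-to-close is issued (Nov 26, 2032); the later is Nov 26, 2032.
Closing takes place: Nov 26, 2032 + 3 weeks = Dec 17, 2032.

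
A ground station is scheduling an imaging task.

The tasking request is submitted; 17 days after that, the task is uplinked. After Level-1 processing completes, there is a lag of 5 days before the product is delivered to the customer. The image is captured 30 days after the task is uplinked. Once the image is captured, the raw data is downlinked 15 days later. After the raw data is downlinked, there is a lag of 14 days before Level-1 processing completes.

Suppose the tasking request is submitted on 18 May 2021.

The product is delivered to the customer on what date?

The tasking request is submitted: May 18, 2021.
The task is uplinked: May 18, 2021 + 17 days = Jun 4, 2021.
The image is captured: Jun 4, 2021 + 30 days = Jul 4, 2021.
The raw data is downlinked: Jul 4, 2021 + 15 days = Jul 19, 2021.
Level-1 processing completes: Jul 19, 2021 + 14 days = Aug 2, 2021.
The product is delivered to the customer: Aug 2, 2021 + 5 days = Aug 7, 2021.

7 August 2021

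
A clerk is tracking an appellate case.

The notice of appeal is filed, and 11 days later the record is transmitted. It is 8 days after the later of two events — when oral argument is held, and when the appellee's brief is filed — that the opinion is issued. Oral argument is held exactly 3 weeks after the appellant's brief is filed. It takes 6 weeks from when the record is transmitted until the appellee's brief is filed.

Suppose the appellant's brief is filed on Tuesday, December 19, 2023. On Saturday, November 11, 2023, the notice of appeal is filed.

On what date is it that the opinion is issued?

The appellant's brief is filed: Dec 19, 2023.
Oral argument is held: Dec 19, 2023 + 3 weeks = Jan 9, 2024.
The notice of appeal is filed: Nov 11, 2023.
The record is transmitted: Nov 11, 2023 + 11 days = Nov 22, 2023.
The appellee's brief is filed: Nov 22, 2023 + 6 weeks = Jan 3, 2024.
Both prerequisites met — oral argument is held (Jan 9, 2024), the appellee's brief is filed (Jan 3, 2024); the later is Jan 9, 2024.
The opinion is issued: Jan 9, 2024 + 8 days = Jan 17, 2024.

Wednesday, January 17, 2024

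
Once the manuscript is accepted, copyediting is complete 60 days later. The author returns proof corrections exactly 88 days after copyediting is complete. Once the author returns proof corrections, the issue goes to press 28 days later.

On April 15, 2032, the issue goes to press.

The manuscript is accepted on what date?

October 22, 2031

The issue goes to press: Apr 15, 2032.
The author returns proof corrections: Apr 15, 2032 − 28 days = Mar 18, 2032.
Copyediting is complete: Mar 18, 2032 − 88 days = Dec 21, 2031.
The manuscript is accepted: Dec 21, 2031 − 60 days = Oct 22, 2031.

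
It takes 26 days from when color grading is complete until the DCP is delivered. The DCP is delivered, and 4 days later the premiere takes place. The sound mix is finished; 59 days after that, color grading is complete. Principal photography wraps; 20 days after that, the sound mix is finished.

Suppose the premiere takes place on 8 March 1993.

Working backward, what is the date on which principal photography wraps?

The premiere takes place: Mar 8, 1993.
The DCP is delivered: Mar 8, 1993 − 4 days = Mar 4, 1993.
Color grading is complete: Mar 4, 1993 − 26 days = Feb 6, 1993.
The sound mix is finished: Feb 6, 1993 − 59 days = Dec 9, 1992.
Principal photography wraps: Dec 9, 1992 − 20 days = Nov 19, 1992.

19 November 1992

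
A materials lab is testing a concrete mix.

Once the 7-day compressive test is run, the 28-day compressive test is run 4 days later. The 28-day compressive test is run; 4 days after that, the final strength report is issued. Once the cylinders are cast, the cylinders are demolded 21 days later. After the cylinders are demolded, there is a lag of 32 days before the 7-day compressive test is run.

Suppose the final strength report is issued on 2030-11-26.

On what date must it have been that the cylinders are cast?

2030-09-26

The final strength report is issued: Nov 26, 2030.
The 28-day compressive test is run: Nov 26, 2030 − 4 days = Nov 22, 2030.
The 7-day compressive test is run: Nov 22, 2030 − 4 days = Nov 18, 2030.
The cylinders are demolded: Nov 18, 2030 − 32 days = Oct 17, 2030.
The cylinders are cast: Oct 17, 2030 − 21 days = Sep 26, 2030.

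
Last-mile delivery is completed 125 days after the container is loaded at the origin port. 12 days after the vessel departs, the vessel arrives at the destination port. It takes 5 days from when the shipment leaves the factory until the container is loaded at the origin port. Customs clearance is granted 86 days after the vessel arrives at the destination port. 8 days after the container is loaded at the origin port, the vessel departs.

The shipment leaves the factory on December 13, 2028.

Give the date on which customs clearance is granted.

The shipment leaves the factory: Dec 13, 2028.
The container is loaded at the origin port: Dec 13, 2028 + 5 days = Dec 18, 2028.
The vessel departs: Dec 18, 2028 + 8 days = Dec 26, 2028.
The vessel arrives at the destination port: Dec 26, 2028 + 12 days = Jan 7, 2029.
Customs clearance is granted: Jan 7, 2029 + 86 days = Apr 3, 2029.

April 3, 2029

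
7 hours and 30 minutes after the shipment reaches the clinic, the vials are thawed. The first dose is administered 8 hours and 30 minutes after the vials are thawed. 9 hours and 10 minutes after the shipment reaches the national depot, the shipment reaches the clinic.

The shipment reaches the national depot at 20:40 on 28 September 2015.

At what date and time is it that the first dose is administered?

The shipment reaches the national depot: 20:40 Sep 28, 2015.
The shipment reaches the clinic: 20:40 Sep 28, 2015 + 9h10m = 05:50 Sep 29, 2015.
The vials are thawed: 05:50 Sep 29, 2015 + 7h30m = 13:20 Sep 29, 2015.
The first dose is administered: 13:20 Sep 29, 2015 + 8h30m = 21:50 Sep 29, 2015.

21:50 on 29 September 2015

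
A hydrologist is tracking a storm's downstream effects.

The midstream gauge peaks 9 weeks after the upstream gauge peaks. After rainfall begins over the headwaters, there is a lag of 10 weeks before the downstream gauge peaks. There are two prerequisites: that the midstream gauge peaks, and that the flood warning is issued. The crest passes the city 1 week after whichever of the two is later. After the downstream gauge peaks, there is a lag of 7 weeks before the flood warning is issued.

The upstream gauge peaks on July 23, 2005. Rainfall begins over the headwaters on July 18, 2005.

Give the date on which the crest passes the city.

The upstream gauge peaks: Jul 23, 2005.
The midstream gauge peaks: Jul 23, 2005 + 9 weeks = Sep 24, 2005.
Rainfall begins over the headwaters: Jul 18, 2005.
The downstream gauge peaks: Jul 18, 2005 + 10 weeks = Sep 26, 2005.
The flood warning is issued: Sep 26, 2005 + 7 weeks = Nov 14, 2005.
Both prerequisites met — the midstream gauge peaks (Sep 24, 2005), the flood warning is issued (Nov 14, 2005); the later is Nov 14, 2005.
The crest passes the city: Nov 14, 2005 + 1 week = Nov 21, 2005.

November 21, 2005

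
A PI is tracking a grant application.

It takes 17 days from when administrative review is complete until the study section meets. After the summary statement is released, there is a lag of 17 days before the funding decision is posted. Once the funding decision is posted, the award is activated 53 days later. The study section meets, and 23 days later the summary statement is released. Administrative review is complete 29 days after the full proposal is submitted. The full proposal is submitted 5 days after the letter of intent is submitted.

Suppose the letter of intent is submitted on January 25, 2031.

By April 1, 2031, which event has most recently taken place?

The study section meets

The letter of intent is submitted: Jan 25, 2031.
The full proposal is submitted: Jan 25, 2031 + 5 days = Jan 30, 2031.
Administrative review is complete: Jan 30, 2031 + 29 days = Feb 28, 2031.
The study section meets: Feb 28, 2031 + 17 days = Mar 17, 2031.
The summary statement is released: Mar 17, 2031 + 23 days = Apr 9, 2031.
The funding decision is posted: Apr 9, 2031 + 17 days = Apr 26, 2031.
The award is activated: Apr 26, 2031 + 53 days = Jun 18, 2031.
Apr 1, 2031 falls between when the study section meets (Mar 17, 2031) and when the summary statement is released (Apr 9, 2031).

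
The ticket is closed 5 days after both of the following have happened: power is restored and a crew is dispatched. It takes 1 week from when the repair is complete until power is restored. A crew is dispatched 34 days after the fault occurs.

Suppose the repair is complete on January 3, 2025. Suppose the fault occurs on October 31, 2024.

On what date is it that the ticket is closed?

The repair is complete: Jan 3, 2025.
Power is restored: Jan 3, 2025 + 1 week = Jan 10, 2025.
The fault occurs: Oct 31, 2024.
A crew is dispatched: Oct 31, 2024 + 34 days = Dec 4, 2024.
Both prerequisites met — power is restored (Jan 10, 2025), a crew is dispatched (Dec 4, 2024); the later is Jan 10, 2025.
The ticket is closed: Jan 10, 2025 + 5 days = Jan 15, 2025.

January 15, 2025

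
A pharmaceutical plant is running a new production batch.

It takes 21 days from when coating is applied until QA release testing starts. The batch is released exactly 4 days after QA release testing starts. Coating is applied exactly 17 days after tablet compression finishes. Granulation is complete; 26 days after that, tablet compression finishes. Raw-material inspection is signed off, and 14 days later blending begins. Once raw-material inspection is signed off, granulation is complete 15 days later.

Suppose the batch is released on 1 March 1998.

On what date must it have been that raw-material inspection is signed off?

8 December 1997

The batch is released: Mar 1, 1998.
QA release testing starts: Mar 1, 1998 − 4 days = Feb 25, 1998.
Coating is applied: Feb 25, 1998 − 21 days = Feb 4, 1998.
Tablet compression finishes: Feb 4, 1998 − 17 days = Jan 18, 1998.
Granulation is complete: Jan 18, 1998 − 26 days = Dec 23, 1997.
Raw-material inspection is signed off: Dec 23, 1997 − 15 days = Dec 8, 1997.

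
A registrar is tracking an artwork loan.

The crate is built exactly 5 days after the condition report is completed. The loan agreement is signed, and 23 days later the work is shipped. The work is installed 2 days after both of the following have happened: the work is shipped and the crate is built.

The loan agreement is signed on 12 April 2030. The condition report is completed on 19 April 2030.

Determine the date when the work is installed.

The loan agreement is signed: Apr 12, 2030.
The work is shipped: Apr 12, 2030 + 23 days = May 5, 2030.
The condition report is completed: Apr 19, 2030.
The crate is built: Apr 19, 2030 + 5 days = Apr 24, 2030.
Both prerequisites met — the work is shipped (May 5, 2030), the crate is built (Apr 24, 2030); the later is May 5, 2030.
The work is installed: May 5, 2030 + 2 days = May 7, 2030.

7 May 2030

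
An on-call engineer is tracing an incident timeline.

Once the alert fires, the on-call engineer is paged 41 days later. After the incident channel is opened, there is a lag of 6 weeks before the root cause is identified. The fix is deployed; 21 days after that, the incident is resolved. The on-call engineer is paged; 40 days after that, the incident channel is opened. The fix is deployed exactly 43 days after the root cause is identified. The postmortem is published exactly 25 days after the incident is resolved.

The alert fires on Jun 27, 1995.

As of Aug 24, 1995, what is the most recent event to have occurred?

The on-call engineer is paged

The alert fires: Jun 27, 1995.
The on-call engineer is paged: Jun 27, 1995 + 41 days = Aug 7, 1995.
The incident channel is opened: Aug 7, 1995 + 40 days = Sep 16, 1995.
The root cause is identified: Sep 16, 1995 + 6 weeks = Oct 28, 1995.
The fix is deployed: Oct 28, 1995 + 43 days = Dec 10, 1995.
The incident is resolved: Dec 10, 1995 + 21 days = Dec 31, 1995.
The postmortem is published: Dec 31, 1995 + 25 days = Jan 25, 1996.
Aug 24, 1995 falls between when the on-call engineer is paged (Aug 7, 1995) and when the incident channel is opened (Sep 16, 1995).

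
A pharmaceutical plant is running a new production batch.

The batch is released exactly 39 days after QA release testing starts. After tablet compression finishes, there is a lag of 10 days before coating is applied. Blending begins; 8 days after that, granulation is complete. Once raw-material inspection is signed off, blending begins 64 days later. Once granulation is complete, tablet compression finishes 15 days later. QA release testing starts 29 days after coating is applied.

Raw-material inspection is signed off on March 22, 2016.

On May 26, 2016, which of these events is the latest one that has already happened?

Raw-material inspection is signed off: Mar 22, 2016.
Blending begins: Mar 22, 2016 + 64 days = May 25, 2016.
Granulation is complete: May 25, 2016 + 8 days = Jun 2, 2016.
Tablet compression finishes: Jun 2, 2016 + 15 days = Jun 17, 2016.
Coating is applied: Jun 17, 2016 + 10 days = Jun 27, 2016.
QA release testing starts: Jun 27, 2016 + 29 days = Jul 26, 2016.
The batch is released: Jul 26, 2016 + 39 days = Sep 3, 2016.
May 26, 2016 falls between when blending begins (May 25, 2016) and when granulation is complete (Jun 2, 2016).

Blending begins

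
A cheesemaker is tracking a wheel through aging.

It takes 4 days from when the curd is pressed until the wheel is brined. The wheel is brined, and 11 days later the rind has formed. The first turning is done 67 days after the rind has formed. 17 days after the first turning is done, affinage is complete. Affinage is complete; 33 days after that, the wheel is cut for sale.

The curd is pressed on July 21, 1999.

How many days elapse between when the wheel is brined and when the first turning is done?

Causal path: the wheel is brined → the rind has formed → the first turning is done.
Total delay along the path: 11 + 67 = 78 days.

78 days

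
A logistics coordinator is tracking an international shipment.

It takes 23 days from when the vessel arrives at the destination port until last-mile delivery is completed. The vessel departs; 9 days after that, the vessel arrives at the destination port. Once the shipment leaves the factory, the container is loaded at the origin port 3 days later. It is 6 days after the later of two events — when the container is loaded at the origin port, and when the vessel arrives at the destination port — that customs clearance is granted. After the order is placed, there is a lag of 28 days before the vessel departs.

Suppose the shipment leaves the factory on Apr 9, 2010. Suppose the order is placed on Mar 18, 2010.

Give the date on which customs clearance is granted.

Apr 30, 2010

The shipment leaves the factory: Apr 9, 2010.
The container is loaded at the origin port: Apr 9, 2010 + 3 days = Apr 12, 2010.
The order is placed: Mar 18, 2010.
The vessel departs: Mar 18, 2010 + 28 days = Apr 15, 2010.
The vessel arrives at the destination port: Apr 15, 2010 + 9 days = Apr 24, 2010.
Both prerequisites met — the container is loaded at the origin port (Apr 12, 2010), the vessel arrives at the destination port (Apr 24, 2010); the later is Apr 24, 2010.
Customs clearance is granted: Apr 24, 2010 + 6 days = Apr 30, 2010.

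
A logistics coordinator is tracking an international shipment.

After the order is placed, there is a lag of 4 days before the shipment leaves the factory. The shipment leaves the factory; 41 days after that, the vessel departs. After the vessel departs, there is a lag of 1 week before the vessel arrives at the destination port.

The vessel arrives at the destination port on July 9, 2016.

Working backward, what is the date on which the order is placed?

The vessel arrives at the destination port: Jul 9, 2016.
The vessel departs: Jul 9, 2016 − 1 week = Jul 2, 2016.
The shipment leaves the factory: Jul 2, 2016 − 41 days = May 22, 2016.
The order is placed: May 22, 2016 − 4 days = May 18, 2016.

May 18, 2016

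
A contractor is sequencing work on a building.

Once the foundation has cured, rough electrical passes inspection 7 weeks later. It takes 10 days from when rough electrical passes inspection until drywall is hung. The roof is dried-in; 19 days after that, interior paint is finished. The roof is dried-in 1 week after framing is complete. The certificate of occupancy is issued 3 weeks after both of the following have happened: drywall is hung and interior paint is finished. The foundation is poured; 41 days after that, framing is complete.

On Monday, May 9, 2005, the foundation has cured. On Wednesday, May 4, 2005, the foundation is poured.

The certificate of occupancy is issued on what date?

The foundation has cured: May 9, 2005.
Rough electrical passes inspection: May 9, 2005 + 7 weeks = Jun 27, 2005.
Drywall is hung: Jun 27, 2005 + 10 days = Jul 7, 2005.
The foundation is poured: May 4, 2005.
Framing is complete: May 4, 2005 + 41 days = Jun 14, 2005.
The roof is dried-in: Jun 14, 2005 + 1 week = Jun 21, 2005.
Interior paint is finished: Jun 21, 2005 + 19 days = Jul 10, 2005.
Both prerequisites met — drywall is hung (Jul 7, 2005), interior paint is finished (Jul 10, 2005); the later is Jul 10, 2005.
The certificate of occupancy is issued: Jul 10, 2005 + 3 weeks = Jul 31, 2005.

Sunday, July 31, 2005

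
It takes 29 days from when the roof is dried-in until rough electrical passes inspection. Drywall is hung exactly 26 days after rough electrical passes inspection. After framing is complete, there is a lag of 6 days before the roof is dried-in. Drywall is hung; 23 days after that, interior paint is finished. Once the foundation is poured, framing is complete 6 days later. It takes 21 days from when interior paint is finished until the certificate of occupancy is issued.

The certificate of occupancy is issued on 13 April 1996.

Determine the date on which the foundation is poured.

24 December 1995

The certificate of occupancy is issued: Apr 13, 1996.
Interior paint is finished: Apr 13, 1996 − 21 days = Mar 23, 1996.
Drywall is hung: Mar 23, 1996 − 23 days = Feb 29, 1996.
Rough electrical passes inspection: Feb 29, 1996 − 26 days = Feb 3, 1996.
The roof is dried-in: Feb 3, 1996 − 29 days = Jan 5, 1996.
Framing is complete: Jan 5, 1996 − 6 days = Dec 30, 1995.
The foundation is poured: Dec 30, 1995 − 6 days = Dec 24, 1995.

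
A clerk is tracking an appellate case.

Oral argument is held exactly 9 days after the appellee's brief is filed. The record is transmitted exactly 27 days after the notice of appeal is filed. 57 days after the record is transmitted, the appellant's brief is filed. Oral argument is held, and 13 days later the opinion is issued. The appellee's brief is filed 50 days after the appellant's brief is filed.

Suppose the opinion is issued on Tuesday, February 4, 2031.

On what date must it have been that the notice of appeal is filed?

The opinion is issued: Feb 4, 2031.
Oral argument is held: Feb 4, 2031 − 13 days = Jan 22, 2031.
The appellee's brief is filed: Jan 22, 2031 − 9 days = Jan 13, 2031.
The appellant's brief is filed: Jan 13, 2031 − 50 days = Nov 24, 2030.
The record is transmitted: Nov 24, 2030 − 57 days = Sep 28, 2030.
The notice of appeal is filed: Sep 28, 2030 − 27 days = Sep 1, 2030.

Sunday, September 1, 2030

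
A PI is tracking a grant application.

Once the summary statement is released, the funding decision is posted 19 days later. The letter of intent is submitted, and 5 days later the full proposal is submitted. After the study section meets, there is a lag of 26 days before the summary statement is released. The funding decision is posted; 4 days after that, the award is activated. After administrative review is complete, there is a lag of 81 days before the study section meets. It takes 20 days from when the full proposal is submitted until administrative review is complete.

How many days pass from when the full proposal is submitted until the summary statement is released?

Causal path: the full proposal is submitted → administrative review is complete → the study section meets → the summary statement is released.
Total delay along the path: 20 + 81 + 26 = 127 days.

127 days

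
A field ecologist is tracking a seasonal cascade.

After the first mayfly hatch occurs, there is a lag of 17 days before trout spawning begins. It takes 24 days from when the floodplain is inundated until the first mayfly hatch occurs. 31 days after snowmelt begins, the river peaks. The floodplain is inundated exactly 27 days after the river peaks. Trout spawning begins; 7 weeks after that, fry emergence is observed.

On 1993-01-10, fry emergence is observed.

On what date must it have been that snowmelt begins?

Fry emergence is observed: Jan 10, 1993.
Trout spawning begins: Jan 10, 1993 − 7 weeks = Nov 22, 1992.
The first mayfly hatch occurs: Nov 22, 1992 − 17 days = Nov 5, 1992.
The floodplain is inundated: Nov 5, 1992 − 24 days = Oct 12, 1992.
The river peaks: Oct 12, 1992 − 27 days = Sep 15, 1992.
Snowmelt begins: Sep 15, 1992 − 31 days = Aug 15, 1992.

1992-08-15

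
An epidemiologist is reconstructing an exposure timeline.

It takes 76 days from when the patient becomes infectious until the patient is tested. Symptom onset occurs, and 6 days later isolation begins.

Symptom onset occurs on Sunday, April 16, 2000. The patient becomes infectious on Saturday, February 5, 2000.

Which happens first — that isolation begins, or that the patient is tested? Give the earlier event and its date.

The patient is tested — Friday, April 21, 2000

Symptom onset occurs: Apr 16, 2000.
Isolation begins: Apr 16, 2000 + 6 days = Apr 22, 2000.
The patient becomes infectious: Feb 5, 2000.
The patient is tested: Feb 5, 2000 + 76 days = Apr 21, 2000.
Comparing: isolation begins on Apr 22, 2000 vs the patient is tested on Apr 21, 2000. Earlier: the patient is tested.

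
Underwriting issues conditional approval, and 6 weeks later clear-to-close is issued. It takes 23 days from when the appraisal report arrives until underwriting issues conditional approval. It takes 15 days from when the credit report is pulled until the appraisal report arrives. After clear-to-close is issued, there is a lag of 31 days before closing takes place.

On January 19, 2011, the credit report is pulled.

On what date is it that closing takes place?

May 10, 2011

The credit report is pulled: Jan 19, 2011.
The appraisal report arrives: Jan 19, 2011 + 15 days = Feb 3, 2011.
Underwriting issues conditional approval: Feb 3, 2011 + 23 days = Feb 26, 2011.
Clear-to-close is issued: Feb 26, 2011 + 6 weeks = Apr 9, 2011.
Closing takes place: Apr 9, 2011 + 31 days = May 10, 2011.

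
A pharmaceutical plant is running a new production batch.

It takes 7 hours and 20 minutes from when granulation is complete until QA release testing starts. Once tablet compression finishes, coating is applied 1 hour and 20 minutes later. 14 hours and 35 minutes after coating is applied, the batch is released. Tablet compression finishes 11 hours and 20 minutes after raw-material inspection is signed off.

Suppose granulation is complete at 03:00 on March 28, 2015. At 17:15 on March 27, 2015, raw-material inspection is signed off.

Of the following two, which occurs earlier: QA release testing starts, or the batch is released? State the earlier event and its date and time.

Granulation is complete: 03:00 Mar 28, 2015.
QA release testing starts: 03:00 Mar 28, 2015 + 7h20m = 10:20 Mar 28, 2015.
Raw-material inspection is signed off: 17:15 Mar 27, 2015.
Tablet compression finishes: 17:15 Mar 27, 2015 + 11h20m = 04:35 Mar 28, 2015.
Coating is applied: 04:35 Mar 28, 2015 + 1h20m = 05:55 Mar 28, 2015.
The batch is released: 05:55 Mar 28, 2015 + 14h35m = 20:30 Mar 28, 2015.
Comparing: QA release testing starts at 10:20 Mar 28, 2015 vs the batch is released at 20:30 Mar 28, 2015. Earlier: QA release testing starts.

QA release testing starts — 10:20 on March 28, 2015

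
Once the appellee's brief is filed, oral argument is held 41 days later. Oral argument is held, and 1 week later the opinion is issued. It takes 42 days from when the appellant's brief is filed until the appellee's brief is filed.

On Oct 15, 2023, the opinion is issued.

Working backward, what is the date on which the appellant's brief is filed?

The opinion is issued: Oct 15, 2023.
Oral argument is held: Oct 15, 2023 − 1 week = Oct 8, 2023.
The appellee's brief is filed: Oct 8, 2023 − 41 days = Aug 28, 2023.
The appellant's brief is filed: Aug 28, 2023 − 42 days = Jul 17, 2023.

Jul 17, 2023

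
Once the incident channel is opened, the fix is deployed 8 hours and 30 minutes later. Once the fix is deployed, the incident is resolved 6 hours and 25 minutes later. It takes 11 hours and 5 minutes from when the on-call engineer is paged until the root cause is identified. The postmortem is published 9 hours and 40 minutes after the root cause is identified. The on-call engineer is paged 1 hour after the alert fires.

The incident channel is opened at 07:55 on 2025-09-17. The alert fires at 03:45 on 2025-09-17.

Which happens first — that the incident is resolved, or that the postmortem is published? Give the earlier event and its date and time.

The incident is resolved — 22:50 on 2025-09-17

The incident channel is opened: 07:55 Sep 17, 2025.
The fix is deployed: 07:55 Sep 17, 2025 + 8h30m = 16:25 Sep 17, 2025.
The incident is resolved: 16:25 Sep 17, 2025 + 6h25m = 22:50 Sep 17, 2025.
The alert fires: 03:45 Sep 17, 2025.
The on-call engineer is paged: 03:45 Sep 17, 2025 + 1h = 04:45 Sep 17, 2025.
The root cause is identified: 04:45 Sep 17, 2025 + 11h05m = 15:50 Sep 17, 2025.
The postmortem is published: 15:50 Sep 17, 2025 + 9h40m = 01:30 Sep 18, 2025.
Comparing: the incident is resolved at 22:50 Sep 17, 2025 vs the postmortem is published at 01:30 Sep 18, 2025. Earlier: the incident is resolved.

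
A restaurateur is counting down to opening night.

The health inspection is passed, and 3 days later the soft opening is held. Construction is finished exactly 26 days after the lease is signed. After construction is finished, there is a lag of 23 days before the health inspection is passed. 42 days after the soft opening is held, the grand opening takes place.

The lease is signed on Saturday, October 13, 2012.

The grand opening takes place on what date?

Tuesday, January 15, 2013

The lease is signed: Oct 13, 2012.
Construction is finished: Oct 13, 2012 + 26 days = Nov 8, 2012.
The health inspection is passed: Nov 8, 2012 + 23 days = Dec 1, 2012.
The soft opening is held: Dec 1, 2012 + 3 days = Dec 4, 2012.
The grand opening takes place: Dec 4, 2012 + 42 days = Jan 15, 2013.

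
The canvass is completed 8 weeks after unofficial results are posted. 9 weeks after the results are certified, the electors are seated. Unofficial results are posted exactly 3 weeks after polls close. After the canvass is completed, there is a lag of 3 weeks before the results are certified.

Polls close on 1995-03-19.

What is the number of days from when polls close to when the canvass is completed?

Causal path: polls close → unofficial results are posted → the canvass is completed.
Total delay along the path: 3 + 8 weeks = 11 weeks = 77 days.

77 days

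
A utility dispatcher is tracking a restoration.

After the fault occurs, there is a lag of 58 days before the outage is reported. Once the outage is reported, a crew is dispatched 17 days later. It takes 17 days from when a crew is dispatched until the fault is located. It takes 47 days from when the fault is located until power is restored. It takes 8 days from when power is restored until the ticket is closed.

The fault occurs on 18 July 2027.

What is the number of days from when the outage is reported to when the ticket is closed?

Causal path: the outage is reported → a crew is dispatched → the fault is located → power is restored → the ticket is closed.
Total delay along the path: 17 + 17 + 47 + 8 = 89 days.

89 days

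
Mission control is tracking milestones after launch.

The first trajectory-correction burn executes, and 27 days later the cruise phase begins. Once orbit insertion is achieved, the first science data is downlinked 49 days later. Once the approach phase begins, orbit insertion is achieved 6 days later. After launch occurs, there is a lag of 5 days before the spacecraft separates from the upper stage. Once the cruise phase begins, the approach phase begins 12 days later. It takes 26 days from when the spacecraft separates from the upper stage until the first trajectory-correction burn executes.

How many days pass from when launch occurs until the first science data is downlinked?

125 days

Causal path: launch occurs → the spacecraft separates from the upper stage → the first trajectory-correction burn executes → the cruise phase begins → the approach phase begins → orbit insertion is achieved → the first science data is downlinked.
Total delay along the path: 5 + 26 + 27 + 12 + 6 + 49 = 125 days.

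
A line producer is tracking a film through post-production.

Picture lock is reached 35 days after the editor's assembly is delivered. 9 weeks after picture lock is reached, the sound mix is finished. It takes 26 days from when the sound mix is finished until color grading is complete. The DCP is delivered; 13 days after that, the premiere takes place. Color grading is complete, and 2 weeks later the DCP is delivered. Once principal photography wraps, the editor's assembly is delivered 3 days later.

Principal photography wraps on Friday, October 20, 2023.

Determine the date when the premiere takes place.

Friday, March 22, 2024

Principal photography wraps: Oct 20, 2023.
The editor's assembly is delivered: Oct 20, 2023 + 3 days = Oct 23, 2023.
Picture lock is reached: Oct 23, 2023 + 35 days = Nov 27, 2023.
The sound mix is finished: Nov 27, 2023 + 9 weeks = Jan 29, 2024.
Color grading is complete: Jan 29, 2024 + 26 days = Feb 24, 2024.
The DCP is delivered: Feb 24, 2024 + 2 weeks = Mar 9, 2024.
The premiere takes place: Mar 9, 2024 + 13 days = Mar 22, 2024.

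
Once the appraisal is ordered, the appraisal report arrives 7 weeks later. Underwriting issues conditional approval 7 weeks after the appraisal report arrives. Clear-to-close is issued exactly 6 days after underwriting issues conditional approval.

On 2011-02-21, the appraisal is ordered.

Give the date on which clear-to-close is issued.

2011-06-05

The appraisal is ordered: Feb 21, 2011.
The appraisal report arrives: Feb 21, 2011 + 7 weeks = Apr 11, 2011.
Underwriting issues conditional approval: Apr 11, 2011 + 7 weeks = May 30, 2011.
Clear-to-close is issued: May 30, 2011 + 6 days = Jun 5, 2011.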